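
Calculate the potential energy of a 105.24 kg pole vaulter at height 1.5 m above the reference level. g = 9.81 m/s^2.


PE = m * g * h
PE = 105.24 * 9.81 * 1.5
PE = 1032.4044 * 1.5 = 1548.6066 J

1548.6066 J


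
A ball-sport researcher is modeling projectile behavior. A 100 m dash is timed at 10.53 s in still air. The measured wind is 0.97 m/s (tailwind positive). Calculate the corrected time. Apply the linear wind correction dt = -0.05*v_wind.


dt = -0.05 * v_wind = -0.05 * 0.97 = -0.0485 s
t_corrected = t_still + dt = 10.53 + (-0.0485)
t_corrected = 10.4815 s

10.4815 s


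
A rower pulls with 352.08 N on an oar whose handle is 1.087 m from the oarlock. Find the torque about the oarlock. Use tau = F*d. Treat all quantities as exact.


tau = F * d
tau = 352.08 * 1.087
tau = 382.711 N*m

382.711 N*m


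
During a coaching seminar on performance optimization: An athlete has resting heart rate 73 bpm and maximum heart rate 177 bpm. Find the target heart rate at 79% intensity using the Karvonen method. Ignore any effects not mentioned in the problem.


Target = HRrest + pct*(HRmax - HRrest)
Heart rate reserve = HRmax - HRrest = 177 - 73 = 104 bpm
Fraction = 79% = 0.79
Target = 73 + 0.79 * 104
Target = 73 + 82.16 = 155.16 bpm

155.16 bpm


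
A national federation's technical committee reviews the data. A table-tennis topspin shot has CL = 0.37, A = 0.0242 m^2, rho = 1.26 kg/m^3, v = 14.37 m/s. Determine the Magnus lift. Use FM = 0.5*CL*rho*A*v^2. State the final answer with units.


FM = 0.5 * CL * rho * A * v^2
FM = 0.5 * 0.37 * 1.26 * 0.0242 * 14.37^2
v^2 = 206.4969
FM = 0.5 * 0.37 * 1.26 * 0.0242 * 206.4969 = 1.1649 N

1.1649 N


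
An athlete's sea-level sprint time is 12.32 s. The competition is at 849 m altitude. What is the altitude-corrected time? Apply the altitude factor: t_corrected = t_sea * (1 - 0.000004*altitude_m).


Correction factor = 1 - 0.000004 * 849 = 0.996604
t_corrected = t_sea * factor = 12.32 * 0.996604
t_corrected = 12.2782 s

12.2782 s


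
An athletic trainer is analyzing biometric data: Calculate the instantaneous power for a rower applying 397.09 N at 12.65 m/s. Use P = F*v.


P = F * v
P = 397.09 * 12.65
P = 5023.1885 W

5023.1885 W


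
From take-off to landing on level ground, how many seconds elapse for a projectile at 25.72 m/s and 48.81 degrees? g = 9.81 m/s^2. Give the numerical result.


T = 2*v*sin(theta)/g
sin(theta) = sin(48.81 deg) = 0.7525
T = 2*25.72*0.7525 / 9.81
T = 38.7101 / 9.81 = 3.946 s

3.946 s


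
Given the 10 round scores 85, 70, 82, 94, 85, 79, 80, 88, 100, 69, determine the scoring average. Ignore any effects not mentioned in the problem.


Average = sum / n
Sum = 832
Average = 832 / 10 = 83.2

83.2


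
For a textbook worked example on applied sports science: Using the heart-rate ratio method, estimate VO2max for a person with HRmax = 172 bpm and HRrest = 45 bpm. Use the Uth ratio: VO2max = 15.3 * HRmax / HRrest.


VO2max = 15.3 * HRmax / HRrest
VO2max = 15.3 * 172 / 45
VO2max = 2631.6 / 45 = 58.48 mL/kg/min

58.48 mL/kg/min


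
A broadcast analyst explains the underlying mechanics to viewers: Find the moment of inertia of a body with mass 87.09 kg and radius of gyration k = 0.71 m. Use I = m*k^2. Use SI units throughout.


I = m * k^2
I = 87.09 * 0.71^2
I = 87.09 * 0.5041 = 43.9021 kg*m^2

43.9021 kg*m^2


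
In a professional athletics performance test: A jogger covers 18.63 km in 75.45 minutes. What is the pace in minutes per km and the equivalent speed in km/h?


Pace = time / distance = 75.45 min / 18.63 km = 4.0499 min/km
Speed = distance / time_in_hours = 18.63 / 1.2575 hr
Speed = 14.8151 km/h

4.0499 min/km, 14.8151 km/h


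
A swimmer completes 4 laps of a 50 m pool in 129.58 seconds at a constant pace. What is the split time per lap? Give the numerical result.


Split time = total_time / n_laps = 129.58 / 4
Split time = 32.395 s per lap

32.395 s


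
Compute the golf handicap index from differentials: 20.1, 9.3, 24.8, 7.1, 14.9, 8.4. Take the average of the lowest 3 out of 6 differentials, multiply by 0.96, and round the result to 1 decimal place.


All differentials: 20.1, 9.3, 24.8, 7.1, 14.9, 8.4
Sorted: 7.1, 8.4, 9.3, 14.9, 20.1, 24.8
Best 3: 7.1, 8.4, 9.3
Average of best = 24.8 / 3 = 8.2667
Raw index = 8.2667 * 0.96 = 7.936
Handicap index = round(7.936, 1) = 7.9

7.9


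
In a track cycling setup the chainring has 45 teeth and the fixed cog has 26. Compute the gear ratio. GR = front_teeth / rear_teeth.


GR = front_teeth / rear_teeth
GR = 45 / 26
GR = 1.7308

1.7308


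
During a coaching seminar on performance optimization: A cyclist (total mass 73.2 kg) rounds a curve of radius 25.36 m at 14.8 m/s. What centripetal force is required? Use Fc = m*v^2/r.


Fc = m * v^2 / r
v^2 = 14.8^2 = 219.04
Fc = 73.2 * 219.04 / 25.36
Fc = 16033.728 / 25.36 = 632.2448 N

632.2448 N


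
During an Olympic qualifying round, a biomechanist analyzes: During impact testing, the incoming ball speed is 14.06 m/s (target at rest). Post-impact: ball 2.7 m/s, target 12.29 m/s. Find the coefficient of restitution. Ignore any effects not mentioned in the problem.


e = (v2_after - v1_after) / (v1_before - v2_before)
Numerator = 12.29 - 2.7 = 9.59
Denominator = 14.06 - 0 = 14.06
e = 9.59 / 14.06 = 0.6821

0.6821


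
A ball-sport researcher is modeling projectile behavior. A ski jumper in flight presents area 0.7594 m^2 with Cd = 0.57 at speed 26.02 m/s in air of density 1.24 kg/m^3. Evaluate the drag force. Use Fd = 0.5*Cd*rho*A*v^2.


Fd = 0.5 * Cd * rho * A * v^2
Fd = 0.5 * 0.57 * 1.24 * 0.7594 * 26.02^2
v^2 = 677.0404
Fd = 0.5 * 0.57 * 1.24 * 0.7594 * 677.0404 = 181.6987 N

181.6987 N


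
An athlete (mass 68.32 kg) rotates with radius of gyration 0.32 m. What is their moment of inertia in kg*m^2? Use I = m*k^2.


I = m * k^2
I = 68.32 * 0.32^2
I = 68.32 * 0.1024 = 6.996 kg*m^2

6.996 kg*m^2


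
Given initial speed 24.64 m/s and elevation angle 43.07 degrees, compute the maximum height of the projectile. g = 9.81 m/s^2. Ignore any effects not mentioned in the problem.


H = (v*sin(theta))^2 / (2*g)
vy = v*sin(theta) = 24.64 * sin(43.07 deg) = 16.8264 m/s
H = vy^2 / (2*g) = 283.1292 / (2*9.81)
H = 283.1292 / 19.62 = 14.4306 m

14.4306 m


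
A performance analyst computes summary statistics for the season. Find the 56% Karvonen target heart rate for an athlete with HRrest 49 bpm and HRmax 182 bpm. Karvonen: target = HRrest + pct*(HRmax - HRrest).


Target = HRrest + pct*(HRmax - HRrest)
Heart rate reserve = HRmax - HRrest = 182 - 49 = 133 bpm
Fraction = 56% = 0.56
Target = 49 + 0.56 * 133
Target = 49 + 74.48 = 123.48 bpm

123.48 bpm


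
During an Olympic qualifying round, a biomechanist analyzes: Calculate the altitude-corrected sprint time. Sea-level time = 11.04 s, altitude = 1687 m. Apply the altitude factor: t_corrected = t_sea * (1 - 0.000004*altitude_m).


Correction factor = 1 - 0.000004 * 1687 = 0.993252
t_corrected = t_sea * factor = 11.04 * 0.993252
t_corrected = 10.9655 s

10.9655 s


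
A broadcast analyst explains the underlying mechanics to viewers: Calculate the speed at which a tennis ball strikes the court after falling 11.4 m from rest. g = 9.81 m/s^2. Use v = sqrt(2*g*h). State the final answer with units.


v = sqrt(2 * g * h)
v = sqrt(2 * 9.81 * 11.4)
v = sqrt(223.668) = 14.9555 m/s

14.9555 m/s


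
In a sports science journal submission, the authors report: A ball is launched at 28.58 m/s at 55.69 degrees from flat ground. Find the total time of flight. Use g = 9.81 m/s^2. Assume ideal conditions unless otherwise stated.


T = 2*v*sin(theta)/g
sin(theta) = sin(55.69 deg) = 0.826
T = 2*28.58*0.826 / 9.81
T = 47.2142 / 9.81 = 4.8129 s

4.8129 s


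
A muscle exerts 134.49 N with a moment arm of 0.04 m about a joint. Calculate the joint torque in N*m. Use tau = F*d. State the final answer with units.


tau = F * d
tau = 134.49 * 0.04
tau = 5.3796 N*m

5.3796 N*m


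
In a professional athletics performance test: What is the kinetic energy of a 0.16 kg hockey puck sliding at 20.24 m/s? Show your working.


KE = 0.5 * m * v^2
KE = 0.5 * 0.16 * 20.24^2
KE = 0.5 * 0.16 * 409.6576 = 32.7726 J

32.7726 J


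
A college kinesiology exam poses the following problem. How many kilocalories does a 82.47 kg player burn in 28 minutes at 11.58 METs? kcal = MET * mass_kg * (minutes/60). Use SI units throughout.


kcal = MET * mass * time_hr
Convert time: 28 min = 0.4667 hr
kcal = 11.58 * 82.47 * 0.4667
kcal = 445.6679 kcal

445.6679 kcal


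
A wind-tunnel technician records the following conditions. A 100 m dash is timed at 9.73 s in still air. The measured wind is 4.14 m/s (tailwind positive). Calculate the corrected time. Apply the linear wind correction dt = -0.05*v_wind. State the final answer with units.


dt = -0.05 * v_wind = -0.05 * 4.14 = -0.207 s
t_corrected = t_still + dt = 9.73 + (-0.207)
t_corrected = 9.523 s

9.523 s


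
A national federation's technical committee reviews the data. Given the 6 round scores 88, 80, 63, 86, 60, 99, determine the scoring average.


Average = sum / n
Sum = 476
Average = 476 / 6 = 79.3333

79.3333


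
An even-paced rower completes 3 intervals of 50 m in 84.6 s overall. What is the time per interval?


Split time = total_time / n_laps = 84.6 / 3
Split time = 28.2 s per lap

28.2 s


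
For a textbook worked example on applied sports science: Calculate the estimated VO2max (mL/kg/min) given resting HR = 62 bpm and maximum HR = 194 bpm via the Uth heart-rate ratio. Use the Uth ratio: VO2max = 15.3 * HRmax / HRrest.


VO2max = 15.3 * HRmax / HRrest
VO2max = 15.3 * 194 / 62
VO2max = 2968.2 / 62 = 47.8742 mL/kg/min

47.8742 mL/kg/min


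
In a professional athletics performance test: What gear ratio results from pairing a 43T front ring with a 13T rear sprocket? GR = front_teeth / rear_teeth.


GR = front_teeth / rear_teeth
GR = 43 / 13
GR = 3.3077

3.3077


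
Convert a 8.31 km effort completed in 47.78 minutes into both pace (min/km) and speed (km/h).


Pace = time / distance = 47.78 min / 8.31 km = 5.7497 min/km
Speed = distance / time_in_hours = 8.31 / 0.7963 hr
Speed = 10.4353 km/h

5.7497 min/km, 10.4353 km/h


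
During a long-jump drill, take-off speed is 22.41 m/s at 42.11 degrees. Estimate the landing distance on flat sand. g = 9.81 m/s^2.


R = v^2 * sin(2*theta) / g
Convert angle to radians: theta = 42.11 deg = 0.735 rad
sin(2*theta) = sin(1.4699) = 0.9949
R = 22.41^2 * 0.9949 / 9.81
R = 502.2081 * 0.9949 / 9.81 = 50.9332 m

50.9332 m


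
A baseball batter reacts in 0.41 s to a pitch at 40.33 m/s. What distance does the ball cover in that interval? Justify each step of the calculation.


d = v * t
d = 40.33 * 0.41
d = 16.5353 m

16.5353 m


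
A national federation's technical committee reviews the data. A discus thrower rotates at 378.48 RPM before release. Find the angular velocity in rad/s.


omega = RPM * 2 * pi / 60
omega = 378.48 * 2 * 3.14159 / 60
omega = 2378.06 / 60 = 39.6343 rad/s

39.6343 rad/s


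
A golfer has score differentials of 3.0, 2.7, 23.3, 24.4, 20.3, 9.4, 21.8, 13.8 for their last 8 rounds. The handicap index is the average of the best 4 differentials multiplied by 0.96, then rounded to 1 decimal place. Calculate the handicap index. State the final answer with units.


All differentials: 3.0, 2.7, 23.3, 24.4, 20.3, 9.4, 21.8, 13.8
Sorted: 2.7, 3.0, 9.4, 13.8, 20.3, 21.8, 23.3, 24.4
Best 4: 2.7, 3.0, 9.4, 13.8
Average of best = 28.9 / 4 = 7.225
Raw index = 7.225 * 0.96 = 6.936
Handicap index = round(6.936, 1) = 6.9

6.9


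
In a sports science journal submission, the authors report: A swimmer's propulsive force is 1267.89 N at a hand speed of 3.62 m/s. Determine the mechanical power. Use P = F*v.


P = F * v
P = 1267.89 * 3.62
P = 4589.7618 W

4589.7618 W


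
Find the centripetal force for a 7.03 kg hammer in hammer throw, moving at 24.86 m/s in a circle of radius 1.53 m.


Fc = m * v^2 / r
v^2 = 24.86^2 = 618.0196
Fc = 7.03 * 618.0196 / 1.53
Fc = 4344.6778 / 1.53 = 2839.6587 N

2839.6587 N


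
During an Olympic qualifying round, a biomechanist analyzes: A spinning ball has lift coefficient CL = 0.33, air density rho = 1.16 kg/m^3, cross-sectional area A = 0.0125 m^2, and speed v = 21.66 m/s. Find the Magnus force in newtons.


FM = 0.5 * CL * rho * A * v^2
FM = 0.5 * 0.33 * 1.16 * 0.0125 * 21.66^2
v^2 = 469.1556
FM = 0.5 * 0.33 * 1.16 * 0.0125 * 469.1556 = 1.1225 N

1.1225 N


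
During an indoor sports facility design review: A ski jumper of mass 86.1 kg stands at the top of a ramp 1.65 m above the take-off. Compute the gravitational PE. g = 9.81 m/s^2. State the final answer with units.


PE = m * g * h
PE = 86.1 * 9.81 * 1.65
PE = 844.641 * 1.65 = 1393.6576 J

1393.6576 J


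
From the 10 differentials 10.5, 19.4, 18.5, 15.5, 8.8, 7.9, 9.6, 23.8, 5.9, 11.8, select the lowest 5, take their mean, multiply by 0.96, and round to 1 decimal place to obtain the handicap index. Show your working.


All differentials: 10.5, 19.4, 18.5, 15.5, 8.8, 7.9, 9.6, 23.8, 5.9, 11.8
Sorted: 5.9, 7.9, 8.8, 9.6, 10.5, 11.8, 15.5, 18.5, 19.4, 23.8
Best 5: 5.9, 7.9, 8.8, 9.6, 10.5
Average of best = 42.7 / 5 = 8.54
Raw index = 8.54 * 0.96 = 8.1984
Handicap index = round(8.1984, 1) = 8.2

8.2


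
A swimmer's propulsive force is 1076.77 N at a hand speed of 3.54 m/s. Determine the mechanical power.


P = F * v
P = 1076.77 * 3.54
P = 3811.7658 W

3811.7658 W


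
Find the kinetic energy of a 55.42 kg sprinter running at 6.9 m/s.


KE = 0.5 * m * v^2
KE = 0.5 * 55.42 * 6.9^2
KE = 0.5 * 55.42 * 47.61 = 1319.2731 J

1319.2731 J


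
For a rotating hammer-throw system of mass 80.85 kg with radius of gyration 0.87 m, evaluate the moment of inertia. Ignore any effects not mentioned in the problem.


I = m * k^2
I = 80.85 * 0.87^2
I = 80.85 * 0.7569 = 61.1954 kg*m^2

61.1954 kg*m^2


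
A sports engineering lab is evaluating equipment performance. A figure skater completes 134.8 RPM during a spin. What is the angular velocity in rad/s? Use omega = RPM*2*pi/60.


omega = RPM * 2 * pi / 60
omega = 134.8 * 2 * 3.14159 / 60
omega = 846.9734 / 60 = 14.1162 rad/s

14.1162 rad/s


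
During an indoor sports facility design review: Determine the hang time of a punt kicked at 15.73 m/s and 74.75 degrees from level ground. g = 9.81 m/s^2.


T = 2*v*sin(theta)/g
sin(theta) = sin(74.75 deg) = 0.9648
T = 2*15.73*0.9648 / 9.81
T = 30.3522 / 9.81 = 3.094 s

3.094 s


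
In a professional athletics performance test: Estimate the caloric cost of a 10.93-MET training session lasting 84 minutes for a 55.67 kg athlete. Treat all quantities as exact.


kcal = MET * mass * time_hr
Convert time: 84 min = 1.4 hr
kcal = 10.93 * 55.67 * 1.4
kcal = 851.8623 kcal

851.8623 kcal


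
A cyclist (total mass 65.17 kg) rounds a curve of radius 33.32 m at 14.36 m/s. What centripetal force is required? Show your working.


Fc = m * v^2 / r
v^2 = 14.36^2 = 206.2096
Fc = 65.17 * 206.2096 / 33.32
Fc = 13438.6796 / 33.32 = 403.3217 N

403.3217 N


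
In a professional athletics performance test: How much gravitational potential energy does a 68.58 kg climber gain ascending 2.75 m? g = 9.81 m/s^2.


PE = m * g * h
PE = 68.58 * 9.81 * 2.75
PE = 672.7698 * 2.75 = 1850.117 J

1850.117 J


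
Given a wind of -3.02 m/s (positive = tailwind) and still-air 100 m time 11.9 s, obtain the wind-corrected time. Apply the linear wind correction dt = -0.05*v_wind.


dt = -0.05 * v_wind = -0.05 * -3.02 = 0.151 s
t_corrected = t_still + dt = 11.9 + (0.151)
t_corrected = 12.051 s

12.051 s


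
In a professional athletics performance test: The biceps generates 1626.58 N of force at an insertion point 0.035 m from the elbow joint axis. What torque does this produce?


tau = F * d
tau = 1626.58 * 0.035
tau = 56.9303 N*m

56.9303 N*m


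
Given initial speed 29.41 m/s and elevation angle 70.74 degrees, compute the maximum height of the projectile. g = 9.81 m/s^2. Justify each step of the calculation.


H = (v*sin(theta))^2 / (2*g)
vy = v*sin(theta) = 29.41 * sin(70.74 deg) = 27.764 m/s
H = vy^2 / (2*g) = 770.8378 / (2*9.81)
H = 770.8378 / 19.62 = 39.2884 m

39.2884 m


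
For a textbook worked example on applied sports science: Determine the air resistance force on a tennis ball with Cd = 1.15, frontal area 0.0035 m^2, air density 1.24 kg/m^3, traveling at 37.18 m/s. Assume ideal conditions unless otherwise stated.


Fd = 0.5 * Cd * rho * A * v^2
Fd = 0.5 * 1.15 * 1.24 * 0.0035 * 37.18^2
v^2 = 1382.3524
Fd = 0.5 * 1.15 * 1.24 * 0.0035 * 1382.3524 = 3.4497 N

3.4497 N


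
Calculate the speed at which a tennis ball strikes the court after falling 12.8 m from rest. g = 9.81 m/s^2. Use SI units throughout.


v = sqrt(2 * g * h)
v = sqrt(2 * 9.81 * 12.8)
v = sqrt(251.136) = 15.8473 m/s

15.8473 m/s


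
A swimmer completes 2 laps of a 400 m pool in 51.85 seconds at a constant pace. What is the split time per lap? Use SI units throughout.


Split time = total_time / n_laps = 51.85 / 2
Split time = 25.925 s per lap

25.925 s


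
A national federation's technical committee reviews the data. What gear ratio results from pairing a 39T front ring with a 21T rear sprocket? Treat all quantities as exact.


GR = front_teeth / rear_teeth
GR = 39 / 21
GR = 1.8571

1.8571


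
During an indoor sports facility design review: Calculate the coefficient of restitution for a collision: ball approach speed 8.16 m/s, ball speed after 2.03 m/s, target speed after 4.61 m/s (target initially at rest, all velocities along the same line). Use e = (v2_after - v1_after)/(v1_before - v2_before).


e = (v2_after - v1_after) / (v1_before - v2_before)
Numerator = 4.61 - 2.03 = 2.58
Denominator = 8.16 - 0 = 8.16
e = 2.58 / 8.16 = 0.3162

0.3162


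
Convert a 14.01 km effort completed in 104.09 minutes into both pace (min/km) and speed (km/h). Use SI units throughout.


Pace = time / distance = 104.09 min / 14.01 km = 7.4297 min/km
Speed = distance / time_in_hours = 14.01 / 1.7348 hr
Speed = 8.0757 km/h

7.4297 min/km, 8.0757 km/h


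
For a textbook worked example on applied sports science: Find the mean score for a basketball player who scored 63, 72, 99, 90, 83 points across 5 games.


Average = sum / n
Sum = 407
Average = 407 / 5 = 81.4

81.4


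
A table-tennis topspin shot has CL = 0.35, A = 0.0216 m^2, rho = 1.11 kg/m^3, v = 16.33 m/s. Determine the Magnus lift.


FM = 0.5 * CL * rho * A * v^2
FM = 0.5 * 0.35 * 1.11 * 0.0216 * 16.33^2
v^2 = 266.6689
FM = 0.5 * 0.35 * 1.11 * 0.0216 * 266.6689 = 1.1189 N

1.1189 N


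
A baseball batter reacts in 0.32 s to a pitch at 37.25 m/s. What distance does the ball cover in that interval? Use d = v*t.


d = v * t
d = 37.25 * 0.32
d = 11.92 m

11.92 m


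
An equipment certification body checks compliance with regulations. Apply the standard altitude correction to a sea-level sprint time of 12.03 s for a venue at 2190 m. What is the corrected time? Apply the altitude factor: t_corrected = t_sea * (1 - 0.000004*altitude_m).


Correction factor = 1 - 0.000004 * 2190 = 0.99124
t_corrected = t_sea * factor = 12.03 * 0.99124
t_corrected = 11.9246 s

11.9246 s


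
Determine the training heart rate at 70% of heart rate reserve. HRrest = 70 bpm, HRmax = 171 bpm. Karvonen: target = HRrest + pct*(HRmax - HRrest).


Target = HRrest + pct*(HRmax - HRrest)
Heart rate reserve = HRmax - HRrest = 171 - 70 = 101 bpm
Fraction = 70% = 0.7
Target = 70 + 0.7 * 101
Target = 70 + 70.7 = 140.7 bpm

140.7 bpm


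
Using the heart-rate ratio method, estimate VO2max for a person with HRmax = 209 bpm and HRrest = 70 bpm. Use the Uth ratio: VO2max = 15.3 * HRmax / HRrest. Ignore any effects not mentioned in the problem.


VO2max = 15.3 * HRmax / HRrest
VO2max = 15.3 * 209 / 70
VO2max = 3197.7 / 70 = 45.6814 mL/kg/min

45.6814 mL/kg/min


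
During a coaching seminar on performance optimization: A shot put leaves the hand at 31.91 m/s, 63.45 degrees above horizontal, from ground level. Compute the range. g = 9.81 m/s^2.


R = v^2 * sin(2*theta) / g
Convert angle to radians: theta = 63.45 deg = 1.1074 rad
sin(2*theta) = sin(2.2148) = 0.7997
R = 31.91^2 * 0.7997 / 9.81
R = 1018.2481 * 0.7997 / 9.81 = 83.0048 m

83.0048 m


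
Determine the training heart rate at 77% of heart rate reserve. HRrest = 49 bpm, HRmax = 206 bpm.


Target = HRrest + pct*(HRmax - HRrest)
Heart rate reserve = HRmax - HRrest = 206 - 49 = 157 bpm
Fraction = 77% = 0.77
Target = 49 + 0.77 * 157
Target = 49 + 120.89 = 169.89 bpm

169.89 bpm


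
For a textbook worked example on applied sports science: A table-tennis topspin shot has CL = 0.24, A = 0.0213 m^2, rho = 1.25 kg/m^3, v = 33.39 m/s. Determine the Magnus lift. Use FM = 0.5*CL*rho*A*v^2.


FM = 0.5 * CL * rho * A * v^2
FM = 0.5 * 0.24 * 1.25 * 0.0213 * 33.39^2
v^2 = 1114.8921
FM = 0.5 * 0.24 * 1.25 * 0.0213 * 1114.8921 = 3.5621 N

3.5621 N


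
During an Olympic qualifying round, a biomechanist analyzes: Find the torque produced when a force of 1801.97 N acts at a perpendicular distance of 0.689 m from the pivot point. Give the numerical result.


tau = F * d
tau = 1801.97 * 0.689
tau = 1241.5573 N*m

1241.5573 N*m


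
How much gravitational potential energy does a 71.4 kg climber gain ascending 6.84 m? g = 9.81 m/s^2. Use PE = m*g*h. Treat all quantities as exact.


PE = m * g * h
PE = 71.4 * 9.81 * 6.84
PE = 700.434 * 6.84 = 4790.9686 J

4790.9686 J


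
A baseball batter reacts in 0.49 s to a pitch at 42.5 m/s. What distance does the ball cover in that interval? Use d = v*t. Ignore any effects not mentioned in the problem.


d = v * t
d = 42.5 * 0.49
d = 20.825 m

20.825 m


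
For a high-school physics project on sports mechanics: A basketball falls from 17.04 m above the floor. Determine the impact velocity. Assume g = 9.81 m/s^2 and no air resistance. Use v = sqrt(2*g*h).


v = sqrt(2 * g * h)
v = sqrt(2 * 9.81 * 17.04)
v = sqrt(334.3248) = 18.2846 m/s

18.2846 m/s


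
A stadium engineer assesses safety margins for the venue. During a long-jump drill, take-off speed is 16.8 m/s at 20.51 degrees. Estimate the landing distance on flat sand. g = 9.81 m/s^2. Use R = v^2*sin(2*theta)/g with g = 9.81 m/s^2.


R = v^2 * sin(2*theta) / g
Convert angle to radians: theta = 20.51 deg = 0.358 rad
sin(2*theta) = sin(0.7159) = 0.6563
R = 16.8^2 * 0.6563 / 9.81
R = 282.24 * 0.6563 / 9.81 = 18.8828 m

18.8828 m


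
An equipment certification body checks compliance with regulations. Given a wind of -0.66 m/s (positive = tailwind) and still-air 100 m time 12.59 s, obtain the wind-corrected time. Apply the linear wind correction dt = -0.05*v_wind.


dt = -0.05 * v_wind = -0.05 * -0.66 = 0.033 s
t_corrected = t_still + dt = 12.59 + (0.033)
t_corrected = 12.623 s

12.623 s


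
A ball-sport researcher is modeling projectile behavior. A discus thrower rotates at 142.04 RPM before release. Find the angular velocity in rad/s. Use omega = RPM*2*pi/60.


omega = RPM * 2 * pi / 60
omega = 142.04 * 2 * 3.14159 / 60
omega = 892.4636 / 60 = 14.8744 rad/s

14.8744 rad/s


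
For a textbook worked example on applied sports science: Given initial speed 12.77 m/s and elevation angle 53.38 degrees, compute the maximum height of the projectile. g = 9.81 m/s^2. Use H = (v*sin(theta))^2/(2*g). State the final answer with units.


H = (v*sin(theta))^2 / (2*g)
vy = v*sin(theta) = 12.77 * sin(53.38 deg) = 10.2493 m/s
H = vy^2 / (2*g) = 105.0486 / (2*9.81)
H = 105.0486 / 19.62 = 5.3542 m

5.3542 m


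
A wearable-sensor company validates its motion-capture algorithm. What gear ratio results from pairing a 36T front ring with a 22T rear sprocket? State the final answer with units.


GR = front_teeth / rear_teeth
GR = 36 / 22
GR = 1.6364

1.6364


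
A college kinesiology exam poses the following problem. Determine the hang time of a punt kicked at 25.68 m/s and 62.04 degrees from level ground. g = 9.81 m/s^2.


T = 2*v*sin(theta)/g
sin(theta) = sin(62.04 deg) = 0.8833
T = 2*25.68*0.8833 / 9.81
T = 45.365 / 9.81 = 4.6244 s

4.6244 s


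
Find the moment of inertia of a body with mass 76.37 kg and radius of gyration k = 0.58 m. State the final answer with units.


I = m * k^2
I = 76.37 * 0.58^2
I = 76.37 * 0.3364 = 25.6909 kg*m^2

25.6909 kg*m^2


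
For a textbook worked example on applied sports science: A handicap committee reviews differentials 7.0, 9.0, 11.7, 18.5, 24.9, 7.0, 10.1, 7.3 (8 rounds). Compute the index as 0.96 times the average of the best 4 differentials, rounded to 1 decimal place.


All differentials: 7.0, 9.0, 11.7, 18.5, 24.9, 7.0, 10.1, 7.3
Sorted: 7.0, 7.0, 7.3, 9.0, 10.1, 11.7, 18.5, 24.9
Best 4: 7.0, 7.0, 7.3, 9.0
Average of best = 30.3 / 4 = 7.575
Raw index = 7.575 * 0.96 = 7.272
Handicap index = round(7.272, 1) = 7.3

7.3


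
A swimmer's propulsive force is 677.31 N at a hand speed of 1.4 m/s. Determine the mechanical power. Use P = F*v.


P = F * v
P = 677.31 * 1.4
P = 948.234 W

948.234 W


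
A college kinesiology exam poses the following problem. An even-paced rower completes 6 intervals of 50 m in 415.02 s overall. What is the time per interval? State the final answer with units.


Split time = total_time / n_laps = 415.02 / 6
Split time = 69.17 s per lap

69.17 s


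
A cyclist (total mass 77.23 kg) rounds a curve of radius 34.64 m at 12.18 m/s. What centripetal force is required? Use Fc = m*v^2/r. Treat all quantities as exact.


Fc = m * v^2 / r
v^2 = 12.18^2 = 148.3524
Fc = 77.23 * 148.3524 / 34.64
Fc = 11457.2559 / 34.64 = 330.7522 N

330.7522 N


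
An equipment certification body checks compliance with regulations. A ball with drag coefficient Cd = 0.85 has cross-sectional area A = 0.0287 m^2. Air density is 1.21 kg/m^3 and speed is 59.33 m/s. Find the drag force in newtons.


Fd = 0.5 * Cd * rho * A * v^2
Fd = 0.5 * 0.85 * 1.21 * 0.0287 * 59.33^2
v^2 = 3520.0489
Fd = 0.5 * 0.85 * 1.21 * 0.0287 * 3520.0489 = 51.9523 N

51.9523 N


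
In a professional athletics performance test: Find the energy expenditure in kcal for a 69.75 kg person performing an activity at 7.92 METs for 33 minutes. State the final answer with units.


kcal = MET * mass * time_hr
Convert time: 33 min = 0.55 hr
kcal = 7.92 * 69.75 * 0.55
kcal = 303.831 kcal

303.831 kcal


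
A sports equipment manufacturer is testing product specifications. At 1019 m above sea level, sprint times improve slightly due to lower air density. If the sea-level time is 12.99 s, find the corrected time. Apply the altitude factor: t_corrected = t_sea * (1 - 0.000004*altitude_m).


Correction factor = 1 - 0.000004 * 1019 = 0.995924
t_corrected = t_sea * factor = 12.99 * 0.995924
t_corrected = 12.9371 s

12.9371 s


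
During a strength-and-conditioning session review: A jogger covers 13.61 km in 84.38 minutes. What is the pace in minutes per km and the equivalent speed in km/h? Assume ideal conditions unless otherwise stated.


Pace = time / distance = 84.38 min / 13.61 km = 6.1999 min/km
Speed = distance / time_in_hours = 13.61 / 1.4063 hr
Speed = 9.6776 km/h

6.1999 min/km, 9.6776 km/h


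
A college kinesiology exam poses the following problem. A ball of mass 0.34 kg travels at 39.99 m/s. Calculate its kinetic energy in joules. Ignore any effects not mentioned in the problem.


KE = 0.5 * m * v^2
KE = 0.5 * 0.34 * 39.99^2
KE = 0.5 * 0.34 * 1599.2001 = 271.864 J

271.864 J


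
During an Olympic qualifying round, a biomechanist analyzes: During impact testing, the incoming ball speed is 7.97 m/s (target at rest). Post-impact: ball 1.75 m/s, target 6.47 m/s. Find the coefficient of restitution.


e = (v2_after - v1_after) / (v1_before - v2_before)
Numerator = 6.47 - 1.75 = 4.72
Denominator = 7.97 - 0 = 7.97
e = 4.72 / 7.97 = 0.5922

0.5922


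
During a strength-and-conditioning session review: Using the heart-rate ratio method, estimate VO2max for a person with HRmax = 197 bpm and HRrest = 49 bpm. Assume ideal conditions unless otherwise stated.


VO2max = 15.3 * HRmax / HRrest
VO2max = 15.3 * 197 / 49
VO2max = 3014.1 / 49 = 61.5122 mL/kg/min

61.5122 mL/kg/min


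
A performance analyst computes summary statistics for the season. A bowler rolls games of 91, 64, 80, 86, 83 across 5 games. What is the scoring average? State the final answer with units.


Average = sum / n
Sum = 404
Average = 404 / 5 = 80.8

80.8


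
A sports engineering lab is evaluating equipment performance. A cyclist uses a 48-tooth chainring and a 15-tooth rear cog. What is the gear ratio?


GR = front_teeth / rear_teeth
GR = 48 / 15
GR = 3.2

3.2


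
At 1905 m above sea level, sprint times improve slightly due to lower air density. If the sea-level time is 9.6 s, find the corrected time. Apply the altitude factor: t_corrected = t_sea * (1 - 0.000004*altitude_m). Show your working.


Correction factor = 1 - 0.000004 * 1905 = 0.99238
t_corrected = t_sea * factor = 9.6 * 0.99238
t_corrected = 9.5268 s

9.5268 s


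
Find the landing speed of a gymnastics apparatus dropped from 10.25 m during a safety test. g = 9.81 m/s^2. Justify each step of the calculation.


v = sqrt(2 * g * h)
v = sqrt(2 * 9.81 * 10.25)
v = sqrt(201.105) = 14.1811 m/s

14.1811 m/s


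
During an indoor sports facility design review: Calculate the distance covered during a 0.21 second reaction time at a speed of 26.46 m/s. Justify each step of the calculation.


d = v * t
d = 26.46 * 0.21
d = 5.5566 m

5.5566 m


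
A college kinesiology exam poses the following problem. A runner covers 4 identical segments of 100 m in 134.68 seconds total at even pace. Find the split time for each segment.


Split time = total_time / n_laps = 134.68 / 4
Split time = 33.67 s per lap

33.67 s


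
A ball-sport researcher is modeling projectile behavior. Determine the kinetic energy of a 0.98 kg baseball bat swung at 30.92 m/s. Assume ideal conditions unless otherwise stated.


KE = 0.5 * m * v^2
KE = 0.5 * 0.98 * 30.92^2
KE = 0.5 * 0.98 * 956.0464 = 468.4627 J

468.4627 J


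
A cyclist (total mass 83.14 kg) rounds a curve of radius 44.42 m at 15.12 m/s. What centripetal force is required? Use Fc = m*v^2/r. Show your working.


Fc = m * v^2 / r
v^2 = 15.12^2 = 228.6144
Fc = 83.14 * 228.6144 / 44.42
Fc = 19007.0012 / 44.42 = 427.8929 N

427.8929 N


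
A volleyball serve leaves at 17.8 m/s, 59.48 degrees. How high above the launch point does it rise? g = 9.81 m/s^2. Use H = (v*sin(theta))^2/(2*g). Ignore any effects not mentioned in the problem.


H = (v*sin(theta))^2 / (2*g)
vy = v*sin(theta) = 17.8 * sin(59.48 deg) = 15.3338 m/s
H = vy^2 / (2*g) = 235.1268 / (2*9.81)
H = 235.1268 / 19.62 = 11.984 m

11.984 m


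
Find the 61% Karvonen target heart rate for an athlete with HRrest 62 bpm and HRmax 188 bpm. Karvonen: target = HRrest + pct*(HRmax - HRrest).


Target = HRrest + pct*(HRmax - HRrest)
Heart rate reserve = HRmax - HRrest = 188 - 62 = 126 bpm
Fraction = 61% = 0.61
Target = 62 + 0.61 * 126
Target = 62 + 76.86 = 138.86 bpm

138.86 bpm


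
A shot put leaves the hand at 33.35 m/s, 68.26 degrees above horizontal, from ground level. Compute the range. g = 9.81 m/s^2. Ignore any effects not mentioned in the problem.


R = v^2 * sin(2*theta) / g
Convert angle to radians: theta = 68.26 deg = 1.1914 rad
sin(2*theta) = sin(2.3827) = 0.6881
R = 33.35^2 * 0.6881 / 9.81
R = 1112.2225 * 0.6881 / 9.81 = 78.0145 m

78.0145 m


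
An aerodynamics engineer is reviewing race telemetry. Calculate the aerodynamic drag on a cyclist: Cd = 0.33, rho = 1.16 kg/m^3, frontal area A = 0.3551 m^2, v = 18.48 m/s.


Fd = 0.5 * Cd * rho * A * v^2
Fd = 0.5 * 0.33 * 1.16 * 0.3551 * 18.48^2
v^2 = 341.5104
Fd = 0.5 * 0.33 * 1.16 * 0.3551 * 341.5104 = 23.2111 N

23.2111 N


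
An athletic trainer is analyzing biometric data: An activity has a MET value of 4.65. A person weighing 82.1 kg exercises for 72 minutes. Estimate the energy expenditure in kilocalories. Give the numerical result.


kcal = MET * mass * time_hr
Convert time: 72 min = 1.2 hr
kcal = 4.65 * 82.1 * 1.2
kcal = 458.118 kcal

458.118 kcal


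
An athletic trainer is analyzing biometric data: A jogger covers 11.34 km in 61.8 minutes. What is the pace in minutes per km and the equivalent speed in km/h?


Pace = time / distance = 61.8 min / 11.34 km = 5.4497 min/km
Speed = distance / time_in_hours = 11.34 / 1.03 hr
Speed = 11.0097 km/h

5.4497 min/km, 11.0097 km/h


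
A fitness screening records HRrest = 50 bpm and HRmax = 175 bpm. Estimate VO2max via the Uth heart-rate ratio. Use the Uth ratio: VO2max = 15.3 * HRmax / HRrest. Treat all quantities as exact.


VO2max = 15.3 * HRmax / HRrest
VO2max = 15.3 * 175 / 50
VO2max = 2677.5 / 50 = 53.55 mL/kg/min

53.55 mL/kg/min


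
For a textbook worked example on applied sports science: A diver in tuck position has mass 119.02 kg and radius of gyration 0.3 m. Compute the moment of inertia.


I = m * k^2
I = 119.02 * 0.3^2
I = 119.02 * 0.09 = 10.7118 kg*m^2

10.7118 kg*m^2


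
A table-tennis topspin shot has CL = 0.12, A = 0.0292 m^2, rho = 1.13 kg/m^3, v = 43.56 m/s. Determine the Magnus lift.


FM = 0.5 * CL * rho * A * v^2
FM = 0.5 * 0.12 * 1.13 * 0.0292 * 43.56^2
v^2 = 1897.4736
FM = 0.5 * 0.12 * 1.13 * 0.0292 * 1897.4736 = 3.7565 N

3.7565 N


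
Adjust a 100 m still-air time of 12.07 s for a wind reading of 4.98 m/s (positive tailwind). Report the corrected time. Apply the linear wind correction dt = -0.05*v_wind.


dt = -0.05 * v_wind = -0.05 * 4.98 = -0.249 s
t_corrected = t_still + dt = 12.07 + (-0.249)
t_corrected = 11.821 s

11.821 s


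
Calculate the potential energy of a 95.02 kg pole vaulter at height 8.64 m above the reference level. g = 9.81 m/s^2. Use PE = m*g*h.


PE = m * g * h
PE = 95.02 * 9.81 * 8.64
PE = 932.1462 * 8.64 = 8053.7432 J

8053.7432 J


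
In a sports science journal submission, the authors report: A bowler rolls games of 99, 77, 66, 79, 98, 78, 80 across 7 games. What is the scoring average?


Average = sum / n
Sum = 577
Average = 577 / 7 = 82.4286

82.4286


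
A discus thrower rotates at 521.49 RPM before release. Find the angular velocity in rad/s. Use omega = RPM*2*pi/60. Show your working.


omega = RPM * 2 * pi / 60
omega = 521.49 * 2 * 3.14159 / 60
omega = 3276.6183 / 60 = 54.6103 rad/s

54.6103 rad/s


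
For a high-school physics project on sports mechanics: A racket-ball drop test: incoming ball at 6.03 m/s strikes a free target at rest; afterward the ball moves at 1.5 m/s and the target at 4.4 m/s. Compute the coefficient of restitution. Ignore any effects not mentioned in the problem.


e = (v2_after - v1_after) / (v1_before - v2_before)
Numerator = 4.4 - 1.5 = 2.9
Denominator = 6.03 - 0 = 6.03
e = 2.9 / 6.03 = 0.4809

0.4809


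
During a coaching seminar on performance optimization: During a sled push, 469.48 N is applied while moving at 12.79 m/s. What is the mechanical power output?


P = F * v
P = 469.48 * 12.79
P = 6004.6492 W

6004.6492 W


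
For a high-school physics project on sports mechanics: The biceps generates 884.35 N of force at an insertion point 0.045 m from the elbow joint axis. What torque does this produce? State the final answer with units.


tau = F * d
tau = 884.35 * 0.045
tau = 39.7957 N*m

39.7957 N*m


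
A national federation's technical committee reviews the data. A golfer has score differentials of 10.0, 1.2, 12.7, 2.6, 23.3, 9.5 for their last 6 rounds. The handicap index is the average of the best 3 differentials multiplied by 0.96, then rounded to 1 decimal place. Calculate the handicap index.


All differentials: 10.0, 1.2, 12.7, 2.6, 23.3, 9.5
Sorted: 1.2, 2.6, 9.5, 10.0, 12.7, 23.3
Best 3: 1.2, 2.6, 9.5
Average of best = 13.3 / 3 = 4.4333
Raw index = 4.4333 * 0.96 = 4.256
Handicap index = round(4.256, 1) = 4.3

4.3


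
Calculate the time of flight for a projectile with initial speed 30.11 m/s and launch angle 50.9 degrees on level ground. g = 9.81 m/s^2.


T = 2*v*sin(theta)/g
sin(theta) = sin(50.9 deg) = 0.776
T = 2*30.11*0.776 / 9.81
T = 46.7335 / 9.81 = 4.7639 s

4.7639 s


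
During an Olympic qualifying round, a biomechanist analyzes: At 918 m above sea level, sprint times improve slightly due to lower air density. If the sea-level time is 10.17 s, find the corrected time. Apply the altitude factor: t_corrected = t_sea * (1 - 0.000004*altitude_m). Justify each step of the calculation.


Correction factor = 1 - 0.000004 * 918 = 0.996328
t_corrected = t_sea * factor = 10.17 * 0.996328
t_corrected = 10.1327 s

10.1327 s


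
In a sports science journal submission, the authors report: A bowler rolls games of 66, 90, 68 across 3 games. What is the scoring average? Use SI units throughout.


Average = sum / n
Sum = 224
Average = 224 / 3 = 74.6667

74.6667


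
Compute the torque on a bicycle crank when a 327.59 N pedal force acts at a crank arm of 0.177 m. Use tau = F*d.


tau = F * d
tau = 327.59 * 0.177
tau = 57.9834 N*m

57.9834 N*m


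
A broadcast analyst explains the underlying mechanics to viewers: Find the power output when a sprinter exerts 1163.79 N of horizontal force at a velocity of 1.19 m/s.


P = F * v
P = 1163.79 * 1.19
P = 1384.9101 W

1384.9101 W


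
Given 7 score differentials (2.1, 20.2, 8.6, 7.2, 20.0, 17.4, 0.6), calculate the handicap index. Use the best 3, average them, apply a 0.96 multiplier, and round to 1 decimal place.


All differentials: 2.1, 20.2, 8.6, 7.2, 20.0, 17.4, 0.6
Sorted: 0.6, 2.1, 7.2, 8.6, 17.4, 20.0, 20.2
Best 3: 0.6, 2.1, 7.2
Average of best = 9.9 / 3 = 3.3
Raw index = 3.3 * 0.96 = 3.168
Handicap index = round(3.168, 1) = 3.2

3.2


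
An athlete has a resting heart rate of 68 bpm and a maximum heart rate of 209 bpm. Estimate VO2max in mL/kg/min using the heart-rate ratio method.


VO2max = 15.3 * HRmax / HRrest
VO2max = 15.3 * 209 / 68
VO2max = 3197.7 / 68 = 47.025 mL/kg/min

47.025 mL/kg/min


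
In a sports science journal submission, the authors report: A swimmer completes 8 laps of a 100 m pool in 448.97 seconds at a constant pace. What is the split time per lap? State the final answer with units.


Split time = total_time / n_laps = 448.97 / 8
Split time = 56.1213 s per lap

56.1213 s


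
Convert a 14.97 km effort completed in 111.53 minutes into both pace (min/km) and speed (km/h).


Pace = time / distance = 111.53 min / 14.97 km = 7.4502 min/km
Speed = distance / time_in_hours = 14.97 / 1.8588 hr
Speed = 8.0534 km/h

7.4502 min/km, 8.0534 km/h


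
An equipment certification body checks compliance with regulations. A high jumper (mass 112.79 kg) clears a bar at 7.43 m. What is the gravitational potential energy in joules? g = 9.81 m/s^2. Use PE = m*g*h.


PE = m * g * h
PE = 112.79 * 9.81 * 7.43
PE = 1106.4699 * 7.43 = 8221.0714 J

8221.0714 J


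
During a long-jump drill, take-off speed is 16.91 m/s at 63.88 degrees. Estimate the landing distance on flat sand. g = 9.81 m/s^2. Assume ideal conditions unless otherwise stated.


R = v^2 * sin(2*theta) / g
Convert angle to radians: theta = 63.88 deg = 1.1149 rad
sin(2*theta) = sin(2.2298) = 0.7906
R = 16.91^2 * 0.7906 / 9.81
R = 285.9481 * 0.7906 / 9.81 = 23.0444 m

23.0444 m


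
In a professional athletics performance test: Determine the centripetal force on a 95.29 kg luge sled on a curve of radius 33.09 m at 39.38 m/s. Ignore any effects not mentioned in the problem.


Fc = m * v^2 / r
v^2 = 39.38^2 = 1550.7844
Fc = 95.29 * 1550.7844 / 33.09
Fc = 147774.2455 / 33.09 = 4465.8279 N

4465.8279 N


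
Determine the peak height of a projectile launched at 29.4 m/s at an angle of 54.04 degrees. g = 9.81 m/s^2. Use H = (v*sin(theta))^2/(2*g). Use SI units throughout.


H = (v*sin(theta))^2 / (2*g)
vy = v*sin(theta) = 29.4 * sin(54.04 deg) = 23.7972 m/s
H = vy^2 / (2*g) = 566.3047 / (2*9.81)
H = 566.3047 / 19.62 = 28.8636 m

28.8636 m
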